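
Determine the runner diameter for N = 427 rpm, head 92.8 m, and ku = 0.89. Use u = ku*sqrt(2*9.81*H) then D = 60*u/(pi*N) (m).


u = 0.89 * sqrt(2*9.81*92.8) = 37.9764 m/s
D = 60 * 37.9764 / (pi * 427) = 1.6986 m


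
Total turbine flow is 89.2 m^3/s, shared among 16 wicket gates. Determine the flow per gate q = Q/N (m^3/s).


q = 89.2 / 16 = 5.5750 m^3/s


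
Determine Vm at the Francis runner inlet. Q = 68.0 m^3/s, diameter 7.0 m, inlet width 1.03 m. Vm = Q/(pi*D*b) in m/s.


Vm = 68.0 / (pi * 7.0 * 1.03) = 3.0021 m/s


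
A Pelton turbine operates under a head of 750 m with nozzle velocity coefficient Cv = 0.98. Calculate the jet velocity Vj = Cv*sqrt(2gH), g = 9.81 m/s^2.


Vj = 0.98 * sqrt(2*9.81*750) = 118.8793 m/s


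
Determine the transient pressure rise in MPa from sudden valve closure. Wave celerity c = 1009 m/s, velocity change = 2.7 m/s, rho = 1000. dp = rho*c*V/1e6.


dp = 1000 * 1009 * 2.7 / 1e6 = 2.7243 MPa


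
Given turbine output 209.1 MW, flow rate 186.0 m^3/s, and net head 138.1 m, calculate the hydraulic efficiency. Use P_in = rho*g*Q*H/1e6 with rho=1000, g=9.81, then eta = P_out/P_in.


P_in = 1000 * 9.81 * 186.0 * 138.1 / 1e6 = 251.9855 MW
eta = 209.1 / 251.9855 = 0.8298


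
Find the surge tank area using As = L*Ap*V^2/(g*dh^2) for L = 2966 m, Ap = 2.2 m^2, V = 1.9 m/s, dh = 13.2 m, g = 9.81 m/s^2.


As = 2966 * 2.2 * 1.9^2 / (9.81 * 13.2^2) = 13.7811 m^2


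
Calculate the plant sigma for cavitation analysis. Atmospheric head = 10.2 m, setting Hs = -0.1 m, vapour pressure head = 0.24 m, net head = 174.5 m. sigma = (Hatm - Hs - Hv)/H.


sigma = (10.2 - (-0.1) - 0.24) / 174.5 = 0.0577


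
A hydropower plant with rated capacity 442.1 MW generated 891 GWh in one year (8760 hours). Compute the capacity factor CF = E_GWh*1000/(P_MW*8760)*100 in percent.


CF = 891 * 1000 / (442.1 * 8760) * 100 = 23.0066 %


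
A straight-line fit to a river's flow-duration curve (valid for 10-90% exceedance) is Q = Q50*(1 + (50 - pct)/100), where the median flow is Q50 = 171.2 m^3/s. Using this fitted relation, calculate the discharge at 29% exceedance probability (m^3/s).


Q = 171.2 * (1 + (50 - 29)/100) = 207.1520 m^3/s


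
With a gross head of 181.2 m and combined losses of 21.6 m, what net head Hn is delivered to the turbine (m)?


Hn = 181.2 - 21.6 = 159.6000 m


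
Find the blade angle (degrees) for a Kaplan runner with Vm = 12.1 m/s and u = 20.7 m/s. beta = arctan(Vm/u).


beta = arctan(12.1 / 20.7) = 30.3080 degrees


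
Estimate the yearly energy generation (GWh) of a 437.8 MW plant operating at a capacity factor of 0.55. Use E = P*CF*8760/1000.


E = 437.8 * 0.55 * 8760 / 1000 = 2109.3204 GWh


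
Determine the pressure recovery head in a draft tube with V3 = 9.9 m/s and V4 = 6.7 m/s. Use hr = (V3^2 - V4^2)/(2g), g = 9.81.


hr = (9.9^2 - 6.7^2) / (2*9.81) = 2.7074 m


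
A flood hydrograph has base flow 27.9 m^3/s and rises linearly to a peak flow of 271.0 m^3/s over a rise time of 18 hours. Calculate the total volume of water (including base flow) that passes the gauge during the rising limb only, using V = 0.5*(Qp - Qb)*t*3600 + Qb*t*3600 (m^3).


V = 0.5*(271.0 - 27.9)*18*3600 + 27.9*18*3600 = 9.6844e+06 m^3


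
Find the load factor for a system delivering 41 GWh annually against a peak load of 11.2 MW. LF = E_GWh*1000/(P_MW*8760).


LF = 41 * 1000 / (11.2 * 8760) = 0.4179


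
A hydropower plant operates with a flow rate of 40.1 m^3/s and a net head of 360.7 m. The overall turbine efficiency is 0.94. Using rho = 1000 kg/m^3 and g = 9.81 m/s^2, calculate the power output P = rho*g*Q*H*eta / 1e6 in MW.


P = 1000 * 9.81 * 40.1 * 360.7 * 0.94 / 1e6 = 133.3790 MW


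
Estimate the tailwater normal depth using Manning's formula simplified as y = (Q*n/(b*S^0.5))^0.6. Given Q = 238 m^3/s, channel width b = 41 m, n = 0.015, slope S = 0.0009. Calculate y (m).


y = (238 * 0.015 / (41 * 0.0009^0.5))^0.6 = 1.8952 m


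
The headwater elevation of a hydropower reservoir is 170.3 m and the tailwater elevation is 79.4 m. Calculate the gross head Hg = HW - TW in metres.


Hg = 170.3 - 79.4 = 90.9000 m


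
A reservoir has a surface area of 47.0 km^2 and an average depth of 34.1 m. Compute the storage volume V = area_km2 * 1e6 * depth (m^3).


V = 47.0 * 1e6 * 34.1 = 1.6027e+09 m^3


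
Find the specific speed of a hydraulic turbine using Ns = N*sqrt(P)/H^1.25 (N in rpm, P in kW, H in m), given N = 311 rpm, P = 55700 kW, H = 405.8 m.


Ns = 311 * 55700^0.5 / 405.8^1.25 = 40.2993


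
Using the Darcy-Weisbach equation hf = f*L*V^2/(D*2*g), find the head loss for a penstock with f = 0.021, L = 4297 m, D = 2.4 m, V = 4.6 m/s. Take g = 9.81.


hf = 0.021 * 4297 * 4.6^2 / (2.4 * 2 * 9.81) = 40.5499 m


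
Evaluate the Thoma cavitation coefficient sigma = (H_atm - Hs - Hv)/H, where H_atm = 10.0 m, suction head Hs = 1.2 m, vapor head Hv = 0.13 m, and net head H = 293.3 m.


sigma = (10.0 - 1.2 - 0.13) / 293.3 = 0.0296


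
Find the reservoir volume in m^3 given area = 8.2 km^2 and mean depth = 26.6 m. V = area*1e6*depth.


V = 8.2 * 1e6 * 26.6 = 2.1812e+08 m^3


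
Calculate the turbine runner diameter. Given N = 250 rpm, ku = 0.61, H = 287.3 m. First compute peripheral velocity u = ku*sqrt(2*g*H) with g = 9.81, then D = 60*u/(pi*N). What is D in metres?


u = 0.61 * sqrt(2*9.81*287.3) = 45.7981 m/s
D = 60 * 45.7981 / (pi * 250) = 3.4987 m


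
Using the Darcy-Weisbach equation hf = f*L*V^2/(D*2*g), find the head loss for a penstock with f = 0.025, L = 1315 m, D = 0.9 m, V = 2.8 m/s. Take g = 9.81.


hf = 0.025 * 1315 * 2.8^2 / (0.9 * 2 * 9.81) = 14.5962 m


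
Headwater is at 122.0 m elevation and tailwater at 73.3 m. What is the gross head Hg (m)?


Hg = 122.0 - 73.3 = 48.7000 m


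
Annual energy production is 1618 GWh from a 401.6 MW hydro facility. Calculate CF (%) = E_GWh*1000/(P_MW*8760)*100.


CF = 1618 * 1000 / (401.6 * 8760) * 100 = 45.9918 %


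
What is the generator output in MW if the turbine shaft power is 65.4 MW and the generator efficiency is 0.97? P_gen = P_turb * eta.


P_gen = 65.4 * 0.97 = 63.4380 MW


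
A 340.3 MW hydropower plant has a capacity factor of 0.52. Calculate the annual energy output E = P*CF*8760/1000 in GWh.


E = 340.3 * 0.52 * 8760 / 1000 = 1550.1346 GWh


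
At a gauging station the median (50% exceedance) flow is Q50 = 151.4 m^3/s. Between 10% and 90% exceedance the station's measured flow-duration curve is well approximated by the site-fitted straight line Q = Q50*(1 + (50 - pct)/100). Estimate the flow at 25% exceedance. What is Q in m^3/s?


Q = 151.4 * (1 + (50 - 25)/100) = 189.2500 m^3/s


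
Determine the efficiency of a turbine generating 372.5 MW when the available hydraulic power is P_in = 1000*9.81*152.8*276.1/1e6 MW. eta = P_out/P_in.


P_in = 1000 * 9.81 * 152.8 * 276.1 / 1e6 = 413.8651 MW
eta = 372.5 / 413.8651 = 0.9001


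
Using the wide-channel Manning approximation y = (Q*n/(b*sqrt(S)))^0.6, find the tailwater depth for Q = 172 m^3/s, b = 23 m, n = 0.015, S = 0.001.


y = (172 * 0.015 / (23 * 0.001^0.5))^0.6 = 2.1376 m


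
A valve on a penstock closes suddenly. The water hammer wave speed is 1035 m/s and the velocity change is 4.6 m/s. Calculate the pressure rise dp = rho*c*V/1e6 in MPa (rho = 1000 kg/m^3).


dp = 1000 * 1035 * 4.6 / 1e6 = 4.7610 MPa


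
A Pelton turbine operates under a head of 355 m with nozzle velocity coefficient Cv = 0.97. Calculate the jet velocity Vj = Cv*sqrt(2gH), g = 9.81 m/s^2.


Vj = 0.97 * sqrt(2*9.81*355) = 80.9535 m/s


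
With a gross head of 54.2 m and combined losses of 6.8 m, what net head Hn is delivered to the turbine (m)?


Hn = 54.2 - 6.8 = 47.4000 m


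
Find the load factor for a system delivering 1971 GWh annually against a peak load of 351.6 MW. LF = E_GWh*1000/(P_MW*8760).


LF = 1971 * 1000 / (351.6 * 8760) = 0.6399


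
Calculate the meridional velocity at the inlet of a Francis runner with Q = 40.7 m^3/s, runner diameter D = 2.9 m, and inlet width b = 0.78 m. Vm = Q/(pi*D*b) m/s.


Vm = 40.7 / (pi * 2.9 * 0.78) = 5.7273 m/s


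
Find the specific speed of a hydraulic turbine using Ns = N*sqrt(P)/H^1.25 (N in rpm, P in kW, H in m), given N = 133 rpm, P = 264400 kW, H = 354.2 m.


Ns = 133 * 264400^0.5 / 354.2^1.25 = 44.5063


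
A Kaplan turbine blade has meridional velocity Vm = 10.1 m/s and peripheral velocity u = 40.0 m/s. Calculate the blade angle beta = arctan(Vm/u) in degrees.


beta = arctan(10.1 / 40.0) = 14.1710 degrees


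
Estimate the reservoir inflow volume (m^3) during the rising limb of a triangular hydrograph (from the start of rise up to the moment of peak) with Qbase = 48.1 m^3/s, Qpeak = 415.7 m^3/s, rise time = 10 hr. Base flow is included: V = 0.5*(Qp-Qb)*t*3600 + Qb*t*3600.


V = 0.5*(415.7 - 48.1)*10*3600 + 48.1*10*3600 = 8.3484e+06 m^3


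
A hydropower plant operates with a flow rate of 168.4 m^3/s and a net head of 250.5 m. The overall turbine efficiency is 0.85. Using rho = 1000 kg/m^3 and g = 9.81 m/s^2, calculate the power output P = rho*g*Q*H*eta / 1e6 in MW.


P = 1000 * 9.81 * 168.4 * 250.5 * 0.85 / 1e6 = 351.7530 MW


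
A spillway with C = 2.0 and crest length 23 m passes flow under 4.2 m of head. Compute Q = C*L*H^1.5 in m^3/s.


Q = 2.0 * 23 * 4.2^1.5 = 395.9422 m^3/s


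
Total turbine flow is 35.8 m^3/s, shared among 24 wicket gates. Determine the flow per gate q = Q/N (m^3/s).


q = 35.8 / 24 = 1.4917 m^3/s


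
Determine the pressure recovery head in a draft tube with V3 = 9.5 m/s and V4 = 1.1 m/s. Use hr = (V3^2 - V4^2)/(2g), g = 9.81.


hr = (9.5^2 - 1.1^2) / (2*9.81) = 4.5382 m


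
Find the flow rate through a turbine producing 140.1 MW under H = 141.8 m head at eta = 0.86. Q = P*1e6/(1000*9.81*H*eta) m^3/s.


Q = 140.1 * 1e6 / (1000 * 9.81 * 141.8 * 0.86) = 117.1101 m^3/s


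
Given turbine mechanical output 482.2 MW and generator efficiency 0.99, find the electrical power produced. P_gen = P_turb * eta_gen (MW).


P_gen = 482.2 * 0.99 = 477.3780 MW


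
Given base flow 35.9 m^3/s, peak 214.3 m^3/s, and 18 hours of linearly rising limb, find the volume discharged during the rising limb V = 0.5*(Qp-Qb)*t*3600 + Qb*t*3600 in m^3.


V = 0.5*(214.3 - 35.9)*18*3600 + 35.9*18*3600 = 8.1065e+06 m^3


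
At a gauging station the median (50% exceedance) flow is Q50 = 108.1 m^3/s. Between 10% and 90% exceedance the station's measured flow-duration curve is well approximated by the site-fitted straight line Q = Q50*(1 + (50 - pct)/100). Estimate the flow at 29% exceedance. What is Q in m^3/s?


Q = 108.1 * (1 + (50 - 29)/100) = 130.8010 m^3/s


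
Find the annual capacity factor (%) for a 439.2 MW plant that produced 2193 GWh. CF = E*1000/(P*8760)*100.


CF = 2193 * 1000 / (439.2 * 8760) * 100 = 56.9997 %


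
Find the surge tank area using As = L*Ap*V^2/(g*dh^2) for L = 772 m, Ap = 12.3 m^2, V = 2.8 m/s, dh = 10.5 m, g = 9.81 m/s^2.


As = 772 * 12.3 * 2.8^2 / (9.81 * 10.5^2) = 68.8321 m^2


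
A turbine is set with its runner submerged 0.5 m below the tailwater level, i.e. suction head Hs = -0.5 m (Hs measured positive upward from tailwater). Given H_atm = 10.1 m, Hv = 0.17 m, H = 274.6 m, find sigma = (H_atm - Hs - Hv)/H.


sigma = (10.1 - (-0.5) - 0.17) / 274.6 = 0.0380


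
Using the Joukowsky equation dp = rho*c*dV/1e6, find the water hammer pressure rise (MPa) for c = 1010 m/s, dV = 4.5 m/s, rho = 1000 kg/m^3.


dp = 1000 * 1010 * 4.5 / 1e6 = 4.5450 MPa


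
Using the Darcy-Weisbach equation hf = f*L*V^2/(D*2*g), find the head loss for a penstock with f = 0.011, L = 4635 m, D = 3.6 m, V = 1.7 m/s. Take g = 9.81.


hf = 0.011 * 4635 * 1.7^2 / (3.6 * 2 * 9.81) = 2.0861 m


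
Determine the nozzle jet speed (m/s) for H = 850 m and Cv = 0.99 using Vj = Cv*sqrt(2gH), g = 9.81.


Vj = 0.99 * sqrt(2*9.81*850) = 127.8481 m/s


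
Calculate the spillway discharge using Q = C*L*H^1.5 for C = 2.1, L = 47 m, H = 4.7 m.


Q = 2.1 * 47 * 4.7^1.5 = 1005.6896 m^3/s


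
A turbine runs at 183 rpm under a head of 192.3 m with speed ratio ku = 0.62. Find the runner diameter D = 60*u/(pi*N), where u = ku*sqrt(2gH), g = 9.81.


u = 0.62 * sqrt(2*9.81*192.3) = 38.0830 m/s
D = 60 * 38.0830 / (pi * 183) = 3.9745 m


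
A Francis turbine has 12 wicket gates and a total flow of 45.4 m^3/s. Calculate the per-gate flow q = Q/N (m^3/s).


q = 45.4 / 12 = 3.7833 m^3/s


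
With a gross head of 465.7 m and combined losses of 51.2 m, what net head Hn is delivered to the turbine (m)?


Hn = 465.7 - 51.2 = 414.5000 m


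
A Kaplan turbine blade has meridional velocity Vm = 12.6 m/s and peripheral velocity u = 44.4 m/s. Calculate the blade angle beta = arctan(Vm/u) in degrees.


beta = arctan(12.6 / 44.4) = 15.8431 degrees


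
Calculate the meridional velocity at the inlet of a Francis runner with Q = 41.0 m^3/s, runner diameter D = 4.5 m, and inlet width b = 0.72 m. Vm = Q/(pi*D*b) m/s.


Vm = 41.0 / (pi * 4.5 * 0.72) = 4.0280 m/s


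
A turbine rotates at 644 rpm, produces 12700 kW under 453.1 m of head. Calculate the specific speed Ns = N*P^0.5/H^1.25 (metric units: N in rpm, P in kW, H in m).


Ns = 644 * 12700^0.5 / 453.1^1.25 = 34.7172


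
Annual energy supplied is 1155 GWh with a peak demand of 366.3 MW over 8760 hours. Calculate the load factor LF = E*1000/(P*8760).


LF = 1155 * 1000 / (366.3 * 8760) = 0.3599


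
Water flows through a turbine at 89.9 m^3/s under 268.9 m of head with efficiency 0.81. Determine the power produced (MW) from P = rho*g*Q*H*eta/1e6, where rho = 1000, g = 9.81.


P = 1000 * 9.81 * 89.9 * 268.9 * 0.81 / 1e6 = 192.0899 MW


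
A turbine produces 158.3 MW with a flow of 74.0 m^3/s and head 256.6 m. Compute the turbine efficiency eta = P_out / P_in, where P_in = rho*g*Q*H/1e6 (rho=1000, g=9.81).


P_in = 1000 * 9.81 * 74.0 * 256.6 / 1e6 = 186.2762 MW
eta = 158.3 / 186.2762 = 0.8498


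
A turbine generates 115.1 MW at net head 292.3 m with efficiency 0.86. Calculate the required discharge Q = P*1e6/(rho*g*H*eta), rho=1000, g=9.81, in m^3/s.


Q = 115.1 * 1e6 / (1000 * 9.81 * 292.3 * 0.86) = 46.6744 m^3/s


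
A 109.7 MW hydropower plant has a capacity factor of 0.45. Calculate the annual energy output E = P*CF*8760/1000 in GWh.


E = 109.7 * 0.45 * 8760 / 1000 = 432.4374 GWh


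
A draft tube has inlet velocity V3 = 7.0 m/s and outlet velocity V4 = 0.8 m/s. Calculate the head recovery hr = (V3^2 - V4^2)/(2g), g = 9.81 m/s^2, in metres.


hr = (7.0^2 - 0.8^2) / (2*9.81) = 2.4648 m


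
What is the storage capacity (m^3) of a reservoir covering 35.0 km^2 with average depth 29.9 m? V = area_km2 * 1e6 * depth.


V = 35.0 * 1e6 * 29.9 = 1.0465e+09 m^3


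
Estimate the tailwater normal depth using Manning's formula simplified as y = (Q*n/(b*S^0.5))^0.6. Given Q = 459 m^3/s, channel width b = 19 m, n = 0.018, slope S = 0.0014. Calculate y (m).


y = (459 * 0.018 / (19 * 0.0014^0.5))^0.6 = 4.3567 m


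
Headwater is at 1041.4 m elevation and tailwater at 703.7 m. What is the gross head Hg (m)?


Hg = 1041.4 - 703.7 = 337.7000 m


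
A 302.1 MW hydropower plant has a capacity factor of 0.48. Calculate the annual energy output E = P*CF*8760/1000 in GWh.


E = 302.1 * 0.48 * 8760 / 1000 = 1270.2701 GWh


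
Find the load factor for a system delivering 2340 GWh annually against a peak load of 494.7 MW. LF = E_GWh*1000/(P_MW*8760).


LF = 2340 * 1000 / (494.7 * 8760) = 0.5400


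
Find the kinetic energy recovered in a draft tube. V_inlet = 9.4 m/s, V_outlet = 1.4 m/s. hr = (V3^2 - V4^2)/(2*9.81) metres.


hr = (9.4^2 - 1.4^2) / (2*9.81) = 4.4037 m


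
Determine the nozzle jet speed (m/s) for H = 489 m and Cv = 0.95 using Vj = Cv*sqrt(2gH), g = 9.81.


Vj = 0.95 * sqrt(2*9.81*489) = 93.0524 m/s


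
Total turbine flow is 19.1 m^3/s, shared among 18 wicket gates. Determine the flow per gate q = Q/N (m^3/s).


q = 19.1 / 18 = 1.0611 m^3/s


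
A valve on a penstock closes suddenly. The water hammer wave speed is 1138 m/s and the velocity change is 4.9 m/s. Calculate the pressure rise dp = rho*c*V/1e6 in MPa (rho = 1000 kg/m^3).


dp = 1000 * 1138 * 4.9 / 1e6 = 5.5762 MPa


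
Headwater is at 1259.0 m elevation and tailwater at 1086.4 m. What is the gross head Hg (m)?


Hg = 1259.0 - 1086.4 = 172.6000 m


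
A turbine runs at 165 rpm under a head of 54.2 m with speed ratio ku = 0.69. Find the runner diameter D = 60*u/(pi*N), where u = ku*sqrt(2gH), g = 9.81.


u = 0.69 * sqrt(2*9.81*54.2) = 22.5008 m/s
D = 60 * 22.5008 / (pi * 165) = 2.6044 m


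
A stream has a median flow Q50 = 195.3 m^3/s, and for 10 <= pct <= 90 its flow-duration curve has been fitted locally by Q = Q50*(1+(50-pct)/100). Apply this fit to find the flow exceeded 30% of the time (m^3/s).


Q = 195.3 * (1 + (50 - 30)/100) = 234.3600 m^3/s


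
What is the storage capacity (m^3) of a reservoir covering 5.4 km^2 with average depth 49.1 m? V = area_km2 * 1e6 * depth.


V = 5.4 * 1e6 * 49.1 = 2.6514e+08 m^3


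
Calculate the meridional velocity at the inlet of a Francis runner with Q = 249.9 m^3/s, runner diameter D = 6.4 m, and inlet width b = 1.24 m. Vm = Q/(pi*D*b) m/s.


Vm = 249.9 / (pi * 6.4 * 1.24) = 10.0234 m/s


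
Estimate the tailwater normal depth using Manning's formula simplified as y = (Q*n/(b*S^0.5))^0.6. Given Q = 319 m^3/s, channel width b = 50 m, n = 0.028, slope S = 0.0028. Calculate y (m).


y = (319 * 0.028 / (50 * 0.0028^0.5))^0.6 = 2.0751 m


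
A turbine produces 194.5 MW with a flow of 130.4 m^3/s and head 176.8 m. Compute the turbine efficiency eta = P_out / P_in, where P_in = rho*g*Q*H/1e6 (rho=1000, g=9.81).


P_in = 1000 * 9.81 * 130.4 * 176.8 / 1e6 = 226.1668 MW
eta = 194.5 / 226.1668 = 0.8600


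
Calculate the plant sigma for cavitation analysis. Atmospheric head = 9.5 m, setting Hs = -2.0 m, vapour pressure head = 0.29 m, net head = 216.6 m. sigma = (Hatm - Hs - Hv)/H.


sigma = (9.5 - (-2.0) - 0.29) / 216.6 = 0.0518


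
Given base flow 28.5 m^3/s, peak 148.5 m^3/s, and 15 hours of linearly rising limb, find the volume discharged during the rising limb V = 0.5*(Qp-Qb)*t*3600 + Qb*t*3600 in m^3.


V = 0.5*(148.5 - 28.5)*15*3600 + 28.5*15*3600 = 4.7790e+06 m^3


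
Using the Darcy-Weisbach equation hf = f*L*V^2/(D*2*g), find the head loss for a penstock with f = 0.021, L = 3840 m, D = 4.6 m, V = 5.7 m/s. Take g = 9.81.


hf = 0.021 * 3840 * 5.7^2 / (4.6 * 2 * 9.81) = 29.0298 m


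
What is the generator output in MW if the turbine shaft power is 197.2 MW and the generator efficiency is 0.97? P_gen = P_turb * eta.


P_gen = 197.2 * 0.97 = 191.2840 MW


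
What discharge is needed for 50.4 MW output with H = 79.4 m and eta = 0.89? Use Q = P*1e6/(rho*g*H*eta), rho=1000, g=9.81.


Q = 50.4 * 1e6 / (1000 * 9.81 * 79.4 * 0.89) = 72.7028 m^3/s


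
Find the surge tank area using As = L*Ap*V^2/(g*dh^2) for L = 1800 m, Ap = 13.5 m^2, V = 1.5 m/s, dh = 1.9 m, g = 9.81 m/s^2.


As = 1800 * 13.5 * 1.5^2 / (9.81 * 1.9^2) = 1543.8766 m^2


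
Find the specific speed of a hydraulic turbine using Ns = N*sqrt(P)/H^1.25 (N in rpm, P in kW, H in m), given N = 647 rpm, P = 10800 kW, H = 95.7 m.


Ns = 647 * 10800^0.5 / 95.7^1.25 = 224.6344


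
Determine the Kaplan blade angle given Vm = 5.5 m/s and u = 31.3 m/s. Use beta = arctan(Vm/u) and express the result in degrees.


beta = arctan(5.5 / 31.3) = 9.9662 degrees


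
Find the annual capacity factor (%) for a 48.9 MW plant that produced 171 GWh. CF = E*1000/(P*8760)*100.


CF = 171 * 1000 / (48.9 * 8760) * 100 = 39.9193 %


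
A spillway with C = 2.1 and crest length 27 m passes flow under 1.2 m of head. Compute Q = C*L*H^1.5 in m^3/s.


Q = 2.1 * 27 * 1.2^1.5 = 74.5341 m^3/s


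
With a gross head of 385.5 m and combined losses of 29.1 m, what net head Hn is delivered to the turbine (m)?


Hn = 385.5 - 29.1 = 356.4000 m


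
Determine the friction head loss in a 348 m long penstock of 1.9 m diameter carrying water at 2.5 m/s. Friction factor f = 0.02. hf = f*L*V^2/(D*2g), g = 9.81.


hf = 0.02 * 348 * 2.5^2 / (1.9 * 2 * 9.81) = 1.1669 m


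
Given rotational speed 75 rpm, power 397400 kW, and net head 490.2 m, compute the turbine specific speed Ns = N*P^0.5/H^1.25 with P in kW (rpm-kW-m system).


Ns = 75 * 397400^0.5 / 490.2^1.25 = 20.4979


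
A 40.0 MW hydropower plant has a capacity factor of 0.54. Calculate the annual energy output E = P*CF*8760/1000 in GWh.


E = 40.0 * 0.54 * 8760 / 1000 = 189.2160 GWh


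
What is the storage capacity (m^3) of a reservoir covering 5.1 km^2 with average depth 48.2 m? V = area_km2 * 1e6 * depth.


V = 5.1 * 1e6 * 48.2 = 2.4582e+08 m^3


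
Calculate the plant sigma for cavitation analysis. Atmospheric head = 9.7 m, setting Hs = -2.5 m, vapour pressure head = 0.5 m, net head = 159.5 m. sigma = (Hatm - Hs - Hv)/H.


sigma = (9.7 - (-2.5) - 0.5) / 159.5 = 0.0734


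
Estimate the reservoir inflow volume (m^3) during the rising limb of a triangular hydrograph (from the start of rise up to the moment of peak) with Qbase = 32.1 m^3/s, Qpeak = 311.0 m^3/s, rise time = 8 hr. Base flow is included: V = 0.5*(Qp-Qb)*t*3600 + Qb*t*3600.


V = 0.5*(311.0 - 32.1)*8*3600 + 32.1*8*3600 = 4.9406e+06 m^3


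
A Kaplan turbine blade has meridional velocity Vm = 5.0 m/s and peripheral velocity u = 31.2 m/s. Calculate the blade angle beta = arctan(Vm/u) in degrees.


beta = arctan(5.0 / 31.2) = 9.1046 degrees


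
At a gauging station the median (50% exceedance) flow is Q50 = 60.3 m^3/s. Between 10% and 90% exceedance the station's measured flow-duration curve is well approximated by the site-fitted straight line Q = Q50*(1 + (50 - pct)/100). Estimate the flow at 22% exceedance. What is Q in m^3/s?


Q = 60.3 * (1 + (50 - 22)/100) = 77.1840 m^3/s


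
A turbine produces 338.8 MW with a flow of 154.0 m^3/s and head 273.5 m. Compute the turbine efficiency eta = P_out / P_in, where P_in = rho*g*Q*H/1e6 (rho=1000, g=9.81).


P_in = 1000 * 9.81 * 154.0 * 273.5 / 1e6 = 413.1874 MW
eta = 338.8 / 413.1874 = 0.8200


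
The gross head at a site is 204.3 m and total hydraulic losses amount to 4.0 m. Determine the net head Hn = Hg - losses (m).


Hn = 204.3 - 4.0 = 200.3000 m


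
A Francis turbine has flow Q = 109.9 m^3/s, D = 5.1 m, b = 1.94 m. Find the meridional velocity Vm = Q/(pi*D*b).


Vm = 109.9 / (pi * 5.1 * 1.94) = 3.5357 m/s


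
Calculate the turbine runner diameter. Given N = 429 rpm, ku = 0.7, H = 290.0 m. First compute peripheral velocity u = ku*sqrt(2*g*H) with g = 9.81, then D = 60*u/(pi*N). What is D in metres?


u = 0.7 * sqrt(2*9.81*290.0) = 52.8015 m/s
D = 60 * 52.8015 / (pi * 429) = 2.3507 m


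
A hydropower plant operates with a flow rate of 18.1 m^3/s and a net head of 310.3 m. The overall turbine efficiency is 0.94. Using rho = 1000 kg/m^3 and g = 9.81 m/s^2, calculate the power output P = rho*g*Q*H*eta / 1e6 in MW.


P = 1000 * 9.81 * 18.1 * 310.3 * 0.94 / 1e6 = 51.7913 MW


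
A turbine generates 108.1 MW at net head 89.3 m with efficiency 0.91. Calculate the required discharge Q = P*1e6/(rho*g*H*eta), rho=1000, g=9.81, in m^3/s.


Q = 108.1 * 1e6 / (1000 * 9.81 * 89.3 * 0.91) = 135.6013 m^3/s


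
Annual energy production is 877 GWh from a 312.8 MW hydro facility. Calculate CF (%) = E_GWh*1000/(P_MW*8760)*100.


CF = 877 * 1000 / (312.8 * 8760) * 100 = 32.0058 %


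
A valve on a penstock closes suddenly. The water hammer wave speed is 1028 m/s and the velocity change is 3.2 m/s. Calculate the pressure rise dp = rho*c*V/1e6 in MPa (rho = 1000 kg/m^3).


dp = 1000 * 1028 * 3.2 / 1e6 = 3.2896 MPa


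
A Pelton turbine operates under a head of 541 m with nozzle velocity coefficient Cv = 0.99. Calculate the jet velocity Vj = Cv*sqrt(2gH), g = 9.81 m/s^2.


Vj = 0.99 * sqrt(2*9.81*541) = 101.9960 m/s


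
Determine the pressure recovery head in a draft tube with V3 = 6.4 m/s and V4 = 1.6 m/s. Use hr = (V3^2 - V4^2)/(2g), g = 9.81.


hr = (6.4^2 - 1.6^2) / (2*9.81) = 1.9572 m


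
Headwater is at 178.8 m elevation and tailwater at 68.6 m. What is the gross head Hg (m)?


Hg = 178.8 - 68.6 = 110.2000 m


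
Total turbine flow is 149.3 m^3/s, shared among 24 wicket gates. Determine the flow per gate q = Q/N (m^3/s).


q = 149.3 / 24 = 6.2208 m^3/s


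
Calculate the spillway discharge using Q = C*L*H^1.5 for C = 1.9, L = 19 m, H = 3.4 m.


Q = 1.9 * 19 * 3.4^1.5 = 226.3214 m^3/s


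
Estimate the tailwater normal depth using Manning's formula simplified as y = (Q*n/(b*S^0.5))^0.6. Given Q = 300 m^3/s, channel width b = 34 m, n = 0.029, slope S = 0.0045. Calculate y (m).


y = (300 * 0.029 / (34 * 0.0045^0.5))^0.6 = 2.2329 m


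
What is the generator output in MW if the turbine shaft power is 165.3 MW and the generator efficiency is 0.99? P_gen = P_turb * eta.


P_gen = 165.3 * 0.99 = 163.6470 MW


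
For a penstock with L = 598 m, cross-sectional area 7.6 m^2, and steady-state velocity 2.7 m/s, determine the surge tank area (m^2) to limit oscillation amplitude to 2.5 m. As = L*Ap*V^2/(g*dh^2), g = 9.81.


As = 598 * 7.6 * 2.7^2 / (9.81 * 2.5^2) = 540.3726 m^2


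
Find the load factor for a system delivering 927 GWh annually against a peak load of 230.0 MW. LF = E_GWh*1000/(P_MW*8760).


LF = 927 * 1000 / (230.0 * 8760) = 0.4601


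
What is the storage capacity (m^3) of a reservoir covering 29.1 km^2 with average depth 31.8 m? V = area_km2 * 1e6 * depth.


V = 29.1 * 1e6 * 31.8 = 9.2538e+08 m^3


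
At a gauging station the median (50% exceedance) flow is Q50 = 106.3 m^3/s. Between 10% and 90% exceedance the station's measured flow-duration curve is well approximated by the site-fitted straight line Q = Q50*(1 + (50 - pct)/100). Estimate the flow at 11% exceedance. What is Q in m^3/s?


Q = 106.3 * (1 + (50 - 11)/100) = 147.7570 m^3/s


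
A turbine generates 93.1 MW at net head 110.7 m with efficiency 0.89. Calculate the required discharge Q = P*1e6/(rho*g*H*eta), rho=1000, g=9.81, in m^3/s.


Q = 93.1 * 1e6 / (1000 * 9.81 * 110.7 * 0.89) = 96.3259 m^3/s


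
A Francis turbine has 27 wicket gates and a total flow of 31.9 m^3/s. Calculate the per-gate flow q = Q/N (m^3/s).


q = 31.9 / 27 = 1.1815 m^3/s


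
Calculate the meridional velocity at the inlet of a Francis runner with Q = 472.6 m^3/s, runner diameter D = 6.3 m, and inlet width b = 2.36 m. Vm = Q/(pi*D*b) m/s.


Vm = 472.6 / (pi * 6.3 * 2.36) = 10.1179 m/s


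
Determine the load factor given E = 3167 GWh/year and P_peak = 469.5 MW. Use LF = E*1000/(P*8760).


LF = 3167 * 1000 / (469.5 * 8760) = 0.7700


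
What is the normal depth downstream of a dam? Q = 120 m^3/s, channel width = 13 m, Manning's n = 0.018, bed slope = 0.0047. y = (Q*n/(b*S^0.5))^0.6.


y = (120 * 0.018 / (13 * 0.0047^0.5))^0.6 = 1.7009 m


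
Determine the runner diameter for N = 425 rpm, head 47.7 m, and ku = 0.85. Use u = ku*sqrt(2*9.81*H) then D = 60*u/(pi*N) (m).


u = 0.85 * sqrt(2*9.81*47.7) = 26.0032 m/s
D = 60 * 26.0032 / (pi * 425) = 1.1685 m


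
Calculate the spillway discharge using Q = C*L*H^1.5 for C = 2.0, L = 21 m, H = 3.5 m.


Q = 2.0 * 21 * 3.5^1.5 = 275.0118 m^3/s


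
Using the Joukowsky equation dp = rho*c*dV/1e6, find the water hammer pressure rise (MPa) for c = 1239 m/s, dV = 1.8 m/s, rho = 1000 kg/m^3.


dp = 1000 * 1239 * 1.8 / 1e6 = 2.2302 MPa


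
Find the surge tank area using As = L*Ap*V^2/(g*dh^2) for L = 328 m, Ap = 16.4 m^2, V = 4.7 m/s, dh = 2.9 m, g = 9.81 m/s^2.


As = 328 * 16.4 * 4.7^2 / (9.81 * 2.9^2) = 1440.2849 m^2


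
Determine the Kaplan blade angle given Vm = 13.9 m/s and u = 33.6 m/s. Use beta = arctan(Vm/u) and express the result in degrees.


beta = arctan(13.9 / 33.6) = 22.4744 degrees


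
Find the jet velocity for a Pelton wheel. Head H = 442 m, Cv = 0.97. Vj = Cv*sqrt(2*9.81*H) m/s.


Vj = 0.97 * sqrt(2*9.81*442) = 90.3301 m/s


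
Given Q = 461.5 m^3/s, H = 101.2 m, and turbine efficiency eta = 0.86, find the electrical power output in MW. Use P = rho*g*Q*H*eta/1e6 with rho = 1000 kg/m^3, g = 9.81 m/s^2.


P = 1000 * 9.81 * 461.5 * 101.2 * 0.86 / 1e6 = 394.0213 MW


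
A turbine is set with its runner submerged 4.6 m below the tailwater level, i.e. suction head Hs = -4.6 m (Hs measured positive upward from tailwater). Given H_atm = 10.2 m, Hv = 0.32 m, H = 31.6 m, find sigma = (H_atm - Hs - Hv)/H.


sigma = (10.2 - (-4.6) - 0.32) / 31.6 = 0.4582


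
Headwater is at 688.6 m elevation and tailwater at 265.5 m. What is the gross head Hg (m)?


Hg = 688.6 - 265.5 = 423.1000 m


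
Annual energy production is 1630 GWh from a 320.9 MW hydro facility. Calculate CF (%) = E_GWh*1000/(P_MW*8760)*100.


CF = 1630 * 1000 / (320.9 * 8760) * 100 = 57.9847 %


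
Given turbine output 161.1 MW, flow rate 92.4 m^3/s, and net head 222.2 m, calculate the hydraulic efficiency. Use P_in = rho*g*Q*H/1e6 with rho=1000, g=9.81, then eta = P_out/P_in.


P_in = 1000 * 9.81 * 92.4 * 222.2 / 1e6 = 201.4119 MW
eta = 161.1 / 201.4119 = 0.7999


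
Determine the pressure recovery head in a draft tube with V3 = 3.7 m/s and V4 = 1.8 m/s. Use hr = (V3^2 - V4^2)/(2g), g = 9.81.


hr = (3.7^2 - 1.8^2) / (2*9.81) = 0.5326 m


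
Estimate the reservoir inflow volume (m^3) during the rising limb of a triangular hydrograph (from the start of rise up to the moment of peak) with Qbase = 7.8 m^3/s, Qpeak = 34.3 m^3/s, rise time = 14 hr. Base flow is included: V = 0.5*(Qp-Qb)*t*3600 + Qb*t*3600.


V = 0.5*(34.3 - 7.8)*14*3600 + 7.8*14*3600 = 1.0609e+06 m^3


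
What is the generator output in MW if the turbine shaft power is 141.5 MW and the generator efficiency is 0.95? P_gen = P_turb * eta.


P_gen = 141.5 * 0.95 = 134.4250 MW


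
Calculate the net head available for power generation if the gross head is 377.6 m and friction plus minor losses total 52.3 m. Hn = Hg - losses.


Hn = 377.6 - 52.3 = 325.3000 m


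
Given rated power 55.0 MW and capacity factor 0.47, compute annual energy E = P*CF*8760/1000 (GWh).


E = 55.0 * 0.47 * 8760 / 1000 = 226.4460 GWh


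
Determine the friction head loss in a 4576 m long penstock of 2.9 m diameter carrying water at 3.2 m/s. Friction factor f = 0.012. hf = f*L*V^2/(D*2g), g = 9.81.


hf = 0.012 * 4576 * 3.2^2 / (2.9 * 2 * 9.81) = 9.8826 m


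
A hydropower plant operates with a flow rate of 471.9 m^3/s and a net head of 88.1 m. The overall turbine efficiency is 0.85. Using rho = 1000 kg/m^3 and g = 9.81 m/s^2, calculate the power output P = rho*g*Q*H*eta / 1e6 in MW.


P = 1000 * 9.81 * 471.9 * 88.1 * 0.85 / 1e6 = 346.6681 MW


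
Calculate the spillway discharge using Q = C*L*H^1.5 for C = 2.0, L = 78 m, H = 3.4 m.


Q = 2.0 * 78 * 3.4^1.5 = 978.0093 m^3/s


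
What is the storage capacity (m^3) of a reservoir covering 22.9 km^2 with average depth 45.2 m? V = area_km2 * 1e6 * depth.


V = 22.9 * 1e6 * 45.2 = 1.0351e+09 m^3


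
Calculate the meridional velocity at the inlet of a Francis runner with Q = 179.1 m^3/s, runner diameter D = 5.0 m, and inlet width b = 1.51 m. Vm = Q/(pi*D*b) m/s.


Vm = 179.1 / (pi * 5.0 * 1.51) = 7.5509 m/s


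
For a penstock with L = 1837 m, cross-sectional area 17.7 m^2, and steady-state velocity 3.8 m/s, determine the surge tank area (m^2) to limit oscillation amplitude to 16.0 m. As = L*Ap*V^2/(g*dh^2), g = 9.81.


As = 1837 * 17.7 * 3.8^2 / (9.81 * 16.0^2) = 186.9565 m^2


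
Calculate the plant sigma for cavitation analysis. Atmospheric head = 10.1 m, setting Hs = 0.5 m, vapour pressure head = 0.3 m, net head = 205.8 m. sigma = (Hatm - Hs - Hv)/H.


sigma = (10.1 - 0.5 - 0.3) / 205.8 = 0.0452


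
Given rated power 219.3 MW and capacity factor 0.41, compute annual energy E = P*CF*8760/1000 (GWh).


E = 219.3 * 0.41 * 8760 / 1000 = 787.6379 GWh


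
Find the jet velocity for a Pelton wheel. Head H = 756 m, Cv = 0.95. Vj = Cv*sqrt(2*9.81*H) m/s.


Vj = 0.95 * sqrt(2*9.81*756) = 115.7002 m/s


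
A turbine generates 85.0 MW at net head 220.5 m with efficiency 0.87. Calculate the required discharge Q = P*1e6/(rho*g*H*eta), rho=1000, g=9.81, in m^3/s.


Q = 85.0 * 1e6 / (1000 * 9.81 * 220.5 * 0.87) = 45.1671 m^3/s


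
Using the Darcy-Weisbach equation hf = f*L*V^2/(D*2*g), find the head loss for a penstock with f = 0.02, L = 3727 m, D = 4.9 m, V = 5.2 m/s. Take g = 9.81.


hf = 0.02 * 3727 * 5.2^2 / (4.9 * 2 * 9.81) = 20.9653 m


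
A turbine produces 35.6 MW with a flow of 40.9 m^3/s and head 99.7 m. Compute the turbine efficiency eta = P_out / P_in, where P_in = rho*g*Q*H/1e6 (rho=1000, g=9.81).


P_in = 1000 * 9.81 * 40.9 * 99.7 / 1e6 = 40.0025 MW
eta = 35.6 / 40.0025 = 0.8899


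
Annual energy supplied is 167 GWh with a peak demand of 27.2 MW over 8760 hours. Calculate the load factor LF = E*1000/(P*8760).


LF = 167 * 1000 / (27.2 * 8760) = 0.7009


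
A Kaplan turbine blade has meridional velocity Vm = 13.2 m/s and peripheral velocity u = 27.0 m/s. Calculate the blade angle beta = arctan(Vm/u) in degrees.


beta = arctan(13.2 / 27.0) = 26.0535 degrees


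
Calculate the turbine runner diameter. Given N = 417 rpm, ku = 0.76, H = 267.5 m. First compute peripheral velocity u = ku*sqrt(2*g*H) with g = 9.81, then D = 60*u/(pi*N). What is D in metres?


u = 0.76 * sqrt(2*9.81*267.5) = 55.0586 m/s
D = 60 * 55.0586 / (pi * 417) = 2.5217 m


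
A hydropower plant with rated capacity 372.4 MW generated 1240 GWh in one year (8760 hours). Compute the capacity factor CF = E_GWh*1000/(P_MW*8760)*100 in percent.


CF = 1240 * 1000 / (372.4 * 8760) * 100 = 38.0109 %


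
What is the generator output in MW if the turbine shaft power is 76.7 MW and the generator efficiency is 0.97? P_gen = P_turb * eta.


P_gen = 76.7 * 0.97 = 74.3990 MW


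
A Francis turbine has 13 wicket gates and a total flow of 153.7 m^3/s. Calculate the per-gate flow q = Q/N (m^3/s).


q = 153.7 / 13 = 11.8231 m^3/s


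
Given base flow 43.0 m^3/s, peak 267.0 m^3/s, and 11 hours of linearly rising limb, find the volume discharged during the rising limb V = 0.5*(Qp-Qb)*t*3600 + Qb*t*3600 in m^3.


V = 0.5*(267.0 - 43.0)*11*3600 + 43.0*11*3600 = 6.1380e+06 m^3


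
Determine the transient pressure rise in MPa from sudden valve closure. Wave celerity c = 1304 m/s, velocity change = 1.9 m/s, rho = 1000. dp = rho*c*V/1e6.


dp = 1000 * 1304 * 1.9 / 1e6 = 2.4776 MPa


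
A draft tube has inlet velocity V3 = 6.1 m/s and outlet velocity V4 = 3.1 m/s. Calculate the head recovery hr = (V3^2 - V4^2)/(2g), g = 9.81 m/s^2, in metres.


hr = (6.1^2 - 3.1^2) / (2*9.81) = 1.4067 m


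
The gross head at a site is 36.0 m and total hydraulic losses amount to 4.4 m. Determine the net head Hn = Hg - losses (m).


Hn = 36.0 - 4.4 = 31.6000 m


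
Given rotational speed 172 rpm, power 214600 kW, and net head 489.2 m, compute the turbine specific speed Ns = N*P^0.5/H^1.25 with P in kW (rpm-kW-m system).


Ns = 172 * 214600^0.5 / 489.2^1.25 = 34.6326


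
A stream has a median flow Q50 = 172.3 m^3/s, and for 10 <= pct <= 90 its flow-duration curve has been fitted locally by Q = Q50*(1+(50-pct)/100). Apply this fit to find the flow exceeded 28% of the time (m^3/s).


Q = 172.3 * (1 + (50 - 28)/100) = 210.2060 m^3/s


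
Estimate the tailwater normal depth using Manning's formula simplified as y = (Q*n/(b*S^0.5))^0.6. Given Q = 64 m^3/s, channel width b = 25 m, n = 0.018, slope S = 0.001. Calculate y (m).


y = (64 * 0.018 / (25 * 0.001^0.5))^0.6 = 1.2535 m


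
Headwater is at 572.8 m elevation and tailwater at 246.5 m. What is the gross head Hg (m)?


Hg = 572.8 - 246.5 = 326.3000 m


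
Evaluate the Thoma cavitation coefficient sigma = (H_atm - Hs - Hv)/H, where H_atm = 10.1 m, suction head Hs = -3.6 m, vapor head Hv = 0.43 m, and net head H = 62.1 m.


sigma = (10.1 - (-3.6) - 0.43) / 62.1 = 0.2137


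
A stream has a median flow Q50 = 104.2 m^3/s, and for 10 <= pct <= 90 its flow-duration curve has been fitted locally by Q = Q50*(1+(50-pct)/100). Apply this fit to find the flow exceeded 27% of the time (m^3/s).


Q = 104.2 * (1 + (50 - 27)/100) = 128.1660 m^3/s


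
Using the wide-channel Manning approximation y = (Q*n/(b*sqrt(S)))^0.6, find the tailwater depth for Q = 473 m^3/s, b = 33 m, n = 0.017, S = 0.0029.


y = (473 * 0.017 / (33 * 0.0029^0.5))^0.6 = 2.4738 m


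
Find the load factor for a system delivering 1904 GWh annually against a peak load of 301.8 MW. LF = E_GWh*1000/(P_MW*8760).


LF = 1904 * 1000 / (301.8 * 8760) = 0.7202


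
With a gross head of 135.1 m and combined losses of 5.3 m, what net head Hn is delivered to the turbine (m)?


Hn = 135.1 - 5.3 = 129.8000 m


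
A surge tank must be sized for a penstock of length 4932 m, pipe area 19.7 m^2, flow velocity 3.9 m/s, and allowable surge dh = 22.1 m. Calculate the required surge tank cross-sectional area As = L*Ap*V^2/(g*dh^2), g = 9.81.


As = 4932 * 19.7 * 3.9^2 / (9.81 * 22.1^2) = 308.4359 m^2


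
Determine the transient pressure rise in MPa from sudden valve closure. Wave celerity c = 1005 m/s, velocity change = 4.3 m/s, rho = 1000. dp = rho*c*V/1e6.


dp = 1000 * 1005 * 4.3 / 1e6 = 4.3215 MPa


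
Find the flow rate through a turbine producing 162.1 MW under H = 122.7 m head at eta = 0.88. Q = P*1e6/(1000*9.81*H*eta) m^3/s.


Q = 162.1 * 1e6 / (1000 * 9.81 * 122.7 * 0.88) = 153.0336 m^3/s


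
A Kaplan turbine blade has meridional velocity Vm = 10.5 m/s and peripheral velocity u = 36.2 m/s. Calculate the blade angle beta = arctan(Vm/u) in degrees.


beta = arctan(10.5 / 36.2) = 16.1751 degrees


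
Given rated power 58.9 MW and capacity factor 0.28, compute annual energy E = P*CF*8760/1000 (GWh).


E = 58.9 * 0.28 * 8760 / 1000 = 144.4699 GWh


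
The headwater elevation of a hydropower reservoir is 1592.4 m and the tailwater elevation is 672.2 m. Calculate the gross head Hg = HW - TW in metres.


Hg = 1592.4 - 672.2 = 920.2000 m


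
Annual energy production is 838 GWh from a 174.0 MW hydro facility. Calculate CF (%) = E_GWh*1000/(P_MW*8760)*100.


CF = 838 * 1000 / (174.0 * 8760) * 100 = 54.9782 %


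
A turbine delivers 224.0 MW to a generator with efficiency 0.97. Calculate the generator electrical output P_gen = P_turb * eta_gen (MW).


P_gen = 224.0 * 0.97 = 217.2800 MW


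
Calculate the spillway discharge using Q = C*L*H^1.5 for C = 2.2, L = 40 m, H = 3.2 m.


Q = 2.2 * 40 * 3.2^1.5 = 503.7414 m^3/s


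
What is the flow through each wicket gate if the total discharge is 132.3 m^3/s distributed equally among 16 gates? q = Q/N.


q = 132.3 / 16 = 8.2688 m^3/s


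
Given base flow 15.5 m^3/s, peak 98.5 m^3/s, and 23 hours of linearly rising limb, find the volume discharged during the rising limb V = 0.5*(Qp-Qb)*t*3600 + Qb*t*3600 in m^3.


V = 0.5*(98.5 - 15.5)*23*3600 + 15.5*23*3600 = 4.7196e+06 m^3


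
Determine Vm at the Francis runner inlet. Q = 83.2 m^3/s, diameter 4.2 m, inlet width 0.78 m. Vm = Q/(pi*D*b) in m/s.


Vm = 83.2 / (pi * 4.2 * 0.78) = 8.0841 m/s


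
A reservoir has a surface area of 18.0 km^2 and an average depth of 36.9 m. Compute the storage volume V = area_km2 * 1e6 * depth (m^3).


V = 18.0 * 1e6 * 36.9 = 6.6420e+08 m^3


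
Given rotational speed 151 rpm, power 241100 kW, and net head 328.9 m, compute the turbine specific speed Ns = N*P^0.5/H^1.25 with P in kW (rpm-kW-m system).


Ns = 151 * 241100^0.5 / 328.9^1.25 = 52.9353
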